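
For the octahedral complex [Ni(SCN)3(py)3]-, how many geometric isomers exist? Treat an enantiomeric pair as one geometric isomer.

Working through the distinct placements yields 2 geometric isomers: SCN mer; SCN fac.

2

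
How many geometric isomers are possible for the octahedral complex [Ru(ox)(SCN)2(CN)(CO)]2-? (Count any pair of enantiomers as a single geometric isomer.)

4

Each ox is bidentate and must span two cis positions.
Working through the distinct placements yields 4 geometric isomers: SCN cis (3 arrangements, 2 chiral); SCN trans.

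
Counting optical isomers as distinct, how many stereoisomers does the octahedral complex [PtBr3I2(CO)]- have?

3

The six octahedral sites form three mutually perpendicular trans pairs.
Working through the distinct placements yields 3 geometric isomers: Br mer, I trans; Br mer, I cis; Br fac, I cis.
Each arrangement has an internal mirror plane or centre of symmetry, so none is chiral.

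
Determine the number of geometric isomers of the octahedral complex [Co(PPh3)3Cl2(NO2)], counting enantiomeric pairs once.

An octahedron has six vertices in three trans pairs; every non-trans pair is cis.
The distinct arrangements are (3 in all): PPh3 mer, Cl trans; PPh3 mer, Cl cis; PPh3 fac, Cl cis.

3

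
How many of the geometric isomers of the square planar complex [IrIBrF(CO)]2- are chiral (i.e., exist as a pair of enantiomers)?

0

In a square planar complex each vertex has one trans partner and two cis neighbours.
The distinct arrangements are (3 in all): (Br/F trans, CO/I trans); (Br/I trans, CO/F trans); (Br/CO trans, F/I trans).
Each arrangement has an internal mirror plane or centre of symmetry, so none is chiral.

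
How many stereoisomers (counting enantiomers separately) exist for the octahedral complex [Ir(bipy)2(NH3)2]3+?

3

Each bipy is bidentate and must span two cis positions.
Systematic placement gives 2 geometric isomers: NH3 trans; NH3 cis (chiral).
One of these lacks any improper symmetry element and so occurs as an enantiomeric pair, giving 2 + 1 = 3 stereoisomers in total.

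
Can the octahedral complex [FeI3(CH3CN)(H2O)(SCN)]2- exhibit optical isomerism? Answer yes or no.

An octahedron has six vertices in three trans pairs; every non-trans pair is cis.
Systematic placement gives 4 geometric isomers: I mer (3 arrangements); I fac (chiral).
One of these lacks any improper symmetry element and so occurs as an enantiomeric pair, giving 4 + 1 = 5 stereoisomers in total.

yes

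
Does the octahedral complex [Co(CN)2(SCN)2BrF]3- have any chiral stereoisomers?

yes

In an octahedral complex each vertex has one trans partner and four cis neighbours.
Systematic placement gives 6 geometric isomers: CN cis, SCN trans; CN cis, SCN cis (3 arrangements, 2 chiral); CN trans, SCN trans; CN trans, SCN cis.
Of these, 2 lack any improper symmetry element and so occur as enantiomeric pairs, giving 6 + 2 = 8 stereoisomers in total.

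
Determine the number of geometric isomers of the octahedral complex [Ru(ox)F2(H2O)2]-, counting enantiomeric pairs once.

An octahedron has six vertices in three trans pairs; every non-trans pair is cis.
Each ox is bidentate and must span two cis positions.
The distinct arrangements are (3 in all): F trans, H2O cis; F cis, H2O cis (chiral); F cis, H2O trans.

3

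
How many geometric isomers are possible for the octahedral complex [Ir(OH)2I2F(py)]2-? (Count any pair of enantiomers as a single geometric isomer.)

6

The six octahedral sites form three mutually perpendicular trans pairs.
There are 6 geometric isomers: OH cis, I cis (3 arrangements, 2 chiral); OH trans, I cis; OH cis, I trans; OH trans, I trans.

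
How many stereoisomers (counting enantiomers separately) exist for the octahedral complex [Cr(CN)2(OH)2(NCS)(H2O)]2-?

There are 6 geometric isomers: CN trans, OH trans; CN trans, OH cis; CN cis, OH trans; CN cis, OH cis (3 arrangements, 2 chiral).
Of these, 2 lack any improper symmetry element and so occur as enantiomeric pairs, giving 6 + 2 = 8 stereoisomers in total.

8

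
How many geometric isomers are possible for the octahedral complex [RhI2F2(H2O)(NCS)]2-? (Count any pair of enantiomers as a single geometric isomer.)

In an octahedral complex each vertex has one trans partner and four cis neighbours.
Systematic placement gives 6 geometric isomers: I cis, F trans; I trans, F trans; I cis, F cis (3 arrangements, 2 chiral); I trans, F cis.

6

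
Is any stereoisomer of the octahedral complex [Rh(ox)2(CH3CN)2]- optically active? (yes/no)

Each ox is bidentate and must span two cis positions.
The distinct arrangements are (2 in all): CH3CN trans; CH3CN cis (chiral).
One of these lacks any improper symmetry element and so occurs as an enantiomeric pair, giving 2 + 1 = 3 stereoisomers in total.

yes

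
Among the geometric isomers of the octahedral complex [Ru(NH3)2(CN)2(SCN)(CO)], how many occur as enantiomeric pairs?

2

In an octahedral complex each vertex has one trans partner and four cis neighbours.
Systematic placement gives 6 geometric isomers: NH3 cis, CN trans; NH3 trans, CN trans; NH3 cis, CN cis (3 arrangements, 2 chiral); NH3 trans, CN cis.
Of these, 2 lack any improper symmetry element and so occur as enantiomeric pairs, giving 6 + 2 = 8 stereoisomers in total.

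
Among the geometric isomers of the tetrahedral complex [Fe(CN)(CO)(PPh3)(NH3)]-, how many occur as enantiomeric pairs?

All four vertices of a tetrahedron are equivalent and mutually adjacent, so cis/trans isomerism cannot arise.
Only one geometric arrangement is possible; it has no improper symmetry element, so it exists as a pair of enantiomers (2 stereoisomers).

1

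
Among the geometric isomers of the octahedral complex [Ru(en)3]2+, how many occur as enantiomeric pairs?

1

In an octahedral complex each vertex has one trans partner and four cis neighbours.
Each en is bidentate and must span two cis positions.
Only one geometric arrangement is possible; it has no improper symmetry element, so it exists as a pair of enantiomers (2 stereoisomers).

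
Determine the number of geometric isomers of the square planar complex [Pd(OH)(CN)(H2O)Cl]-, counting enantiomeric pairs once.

3

A square has two trans pairs of vertices; adjacent vertices are cis.
There are 3 geometric isomers: (CN/H2O trans, Cl/OH trans); (CN/OH trans, Cl/H2O trans); (CN/Cl trans, H2O/OH trans).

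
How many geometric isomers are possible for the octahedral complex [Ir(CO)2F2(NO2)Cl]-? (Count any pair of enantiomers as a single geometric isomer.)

6

The distinct arrangements are (6 in all): CO trans, F cis; CO trans, F trans; CO cis, F cis (3 arrangements, 2 chiral); CO cis, F trans.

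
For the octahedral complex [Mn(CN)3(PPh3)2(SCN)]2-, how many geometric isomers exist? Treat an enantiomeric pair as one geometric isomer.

3

The six octahedral sites form three mutually perpendicular trans pairs.
Systematic placement gives 3 geometric isomers: CN mer, PPh3 cis; CN mer, PPh3 trans; CN fac, PPh3 cis.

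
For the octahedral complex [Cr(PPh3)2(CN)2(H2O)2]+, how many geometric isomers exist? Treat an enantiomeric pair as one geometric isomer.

There are 5 geometric isomers: PPh3 trans, CN trans, H2O trans; PPh3 cis, CN trans, H2O cis; PPh3 trans, CN cis, H2O cis; PPh3 cis, CN cis, H2O cis (chiral); PPh3 cis, CN cis, H2O trans.

5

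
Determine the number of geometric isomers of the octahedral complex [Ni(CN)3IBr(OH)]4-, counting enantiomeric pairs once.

An octahedron has six vertices in three trans pairs; every non-trans pair is cis.
The distinct arrangements are (4 in all): CN mer (3 arrangements); CN fac (chiral).

4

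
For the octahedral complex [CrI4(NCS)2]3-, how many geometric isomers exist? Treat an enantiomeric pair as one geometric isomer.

2

The distinct arrangements are (2 in all): NCS trans; NCS cis.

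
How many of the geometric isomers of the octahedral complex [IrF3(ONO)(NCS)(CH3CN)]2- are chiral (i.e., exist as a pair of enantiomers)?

The six octahedral sites form three mutually perpendicular trans pairs.
There are 4 geometric isomers: F mer (3 arrangements); F fac (chiral).
One of these lacks any improper symmetry element and so occurs as an enantiomeric pair, giving 4 + 1 = 5 stereoisomers in total.

1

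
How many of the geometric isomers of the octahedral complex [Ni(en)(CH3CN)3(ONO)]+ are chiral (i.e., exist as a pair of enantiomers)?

0

Each en is bidentate and must span two cis positions.
Systematic placement gives 2 geometric isomers: CH3CN mer; CH3CN fac.
Each arrangement has an internal mirror plane or centre of symmetry, so none is chiral.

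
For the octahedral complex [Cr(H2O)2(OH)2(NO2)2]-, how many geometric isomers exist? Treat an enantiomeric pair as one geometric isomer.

5

In an octahedral complex each vertex has one trans partner and four cis neighbours.
There are 5 geometric isomers: H2O trans, OH trans, NO2 trans; H2O trans, OH cis, NO2 cis; H2O cis, OH trans, NO2 cis; H2O cis, OH cis, NO2 cis (chiral); H2O cis, OH cis, NO2 trans.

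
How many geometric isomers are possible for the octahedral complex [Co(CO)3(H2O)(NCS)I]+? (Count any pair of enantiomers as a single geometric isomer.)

4

An octahedron has six vertices in three trans pairs; every non-trans pair is cis.
Systematic placement gives 4 geometric isomers: CO mer (3 arrangements); CO fac (chiral).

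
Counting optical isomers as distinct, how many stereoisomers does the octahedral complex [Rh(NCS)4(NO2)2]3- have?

2

In an octahedral complex each vertex has one trans partner and four cis neighbours.
The distinct arrangements are (2 in all): NO2 trans; NO2 cis.
Each arrangement has an internal mirror plane or centre of symmetry, so none is chiral.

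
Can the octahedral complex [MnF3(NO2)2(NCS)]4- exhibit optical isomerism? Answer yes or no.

In an octahedral complex each vertex has one trans partner and four cis neighbours.
The distinct arrangements are (3 in all): F mer, NO2 trans; F mer, NO2 cis; F fac, NO2 cis.
Each arrangement has an internal mirror plane or centre of symmetry, so none is chiral.

no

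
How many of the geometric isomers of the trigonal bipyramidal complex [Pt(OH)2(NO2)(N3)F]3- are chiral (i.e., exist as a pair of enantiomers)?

A trigonal bipyramid has two axial and three equatorial sites, which are chemically inequivalent.
Placing the ligands in turn and identifying arrangements related by rotation or reflection leaves 7 distinct geometric isomers.
Of these, 3 lack any improper symmetry element and so occur as enantiomeric pairs, giving 7 + 3 = 10 stereoisomers in total.

3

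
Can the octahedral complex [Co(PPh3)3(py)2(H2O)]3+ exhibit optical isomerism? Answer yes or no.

The six octahedral sites form three mutually perpendicular trans pairs.
Working through the distinct placements yields 3 geometric isomers: PPh3 mer, py trans; PPh3 fac, py cis; PPh3 mer, py cis.
Each arrangement has an internal mirror plane or centre of symmetry, so none is chiral.

no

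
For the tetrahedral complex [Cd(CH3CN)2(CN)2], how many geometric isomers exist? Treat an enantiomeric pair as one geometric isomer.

1

All four vertices of a tetrahedron are equivalent and mutually adjacent, so cis/trans isomerism cannot arise.
Only one geometric arrangement is possible.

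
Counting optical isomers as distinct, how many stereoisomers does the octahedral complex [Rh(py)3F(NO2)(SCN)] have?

An octahedron has six vertices in three trans pairs; every non-trans pair is cis.
The distinct arrangements are (4 in all): py mer (3 arrangements); py fac (chiral).
One of these lacks any improper symmetry element and so occurs as an enantiomeric pair, giving 4 + 1 = 5 stereoisomers in total.

5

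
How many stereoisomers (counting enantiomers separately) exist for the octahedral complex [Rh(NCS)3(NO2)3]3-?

An octahedron has six vertices in three trans pairs; every non-trans pair is cis.
The distinct arrangements are (2 in all): NCS mer; NCS fac.
Each arrangement has an internal mirror plane or centre of symmetry, so none is chiral.

2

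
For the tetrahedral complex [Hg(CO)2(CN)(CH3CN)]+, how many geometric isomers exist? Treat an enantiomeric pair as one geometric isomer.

In a tetrahedral complex all four positions are equivalent and every pair of ligands is adjacent — there is no cis/trans distinction.
Only one geometric arrangement is possible.

1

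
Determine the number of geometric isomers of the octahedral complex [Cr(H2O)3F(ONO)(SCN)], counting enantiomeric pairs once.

4

An octahedron has six vertices in three trans pairs; every non-trans pair is cis.
Systematic placement gives 4 geometric isomers: H2O mer (3 arrangements); H2O fac (chiral).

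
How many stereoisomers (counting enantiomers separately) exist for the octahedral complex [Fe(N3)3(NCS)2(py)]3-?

The distinct arrangements are (3 in all): N3 mer, NCS cis; N3 mer, NCS trans; N3 fac, NCS cis.
Each arrangement has an internal mirror plane or centre of symmetry, so none is chiral.

3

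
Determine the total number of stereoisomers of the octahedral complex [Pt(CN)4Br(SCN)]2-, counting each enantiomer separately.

2

The six octahedral sites form three mutually perpendicular trans pairs.
Systematic placement gives 2 geometric isomers: Br and SCN mutually cis; Br and SCN mutually trans.
Each arrangement has an internal mirror plane or centre of symmetry, so none is chiral.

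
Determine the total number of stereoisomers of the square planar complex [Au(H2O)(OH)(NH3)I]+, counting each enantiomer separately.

A square has two trans pairs of vertices; adjacent vertices are cis.
Working through the distinct placements yields 3 geometric isomers: (H2O/NH3 trans, I/OH trans); (H2O/OH trans, I/NH3 trans); (H2O/I trans, NH3/OH trans).
Each arrangement has an internal mirror plane or centre of symmetry, so none is chiral.

3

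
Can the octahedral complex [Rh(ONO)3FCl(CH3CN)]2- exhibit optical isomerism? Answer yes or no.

There are 4 geometric isomers: ONO mer (3 arrangements); ONO fac (chiral).
One of these lacks any improper symmetry element and so occurs as an enantiomeric pair, giving 4 + 1 = 5 stereoisomers in total.

yes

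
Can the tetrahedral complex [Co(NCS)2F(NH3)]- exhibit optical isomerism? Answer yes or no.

In a tetrahedral complex all four positions are equivalent and every pair of ligands is adjacent — there is no cis/trans distinction.
Only one geometric arrangement is possible.

no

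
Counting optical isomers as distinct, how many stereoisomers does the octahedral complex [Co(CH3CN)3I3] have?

In an octahedral complex each vertex has one trans partner and four cis neighbours.
The distinct arrangements are (2 in all): CH3CN mer; CH3CN fac.
Each arrangement has an internal mirror plane or centre of symmetry, so none is chiral.

2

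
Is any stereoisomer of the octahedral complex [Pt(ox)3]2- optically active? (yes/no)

An octahedron has six vertices in three trans pairs; every non-trans pair is cis.
Each ox is bidentate and must span two cis positions.
Only one geometric arrangement is possible; it has no improper symmetry element, so it exists as a pair of enantiomers (2 stereoisomers).

yes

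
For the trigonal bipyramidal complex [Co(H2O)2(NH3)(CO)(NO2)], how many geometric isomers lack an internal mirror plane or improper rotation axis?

3

A trigonal bipyramid has two axial and three equatorial sites, which are chemically inequivalent.
Placing the ligands in turn and identifying arrangements related by rotation or reflection leaves 7 distinct geometric isomers.
Of these, 3 lack any improper symmetry element and so occur as enantiomeric pairs, giving 7 + 3 = 10 stereoisomers in total.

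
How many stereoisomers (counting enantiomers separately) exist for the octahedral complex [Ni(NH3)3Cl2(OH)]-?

An octahedron has six vertices in three trans pairs; every non-trans pair is cis.
Working through the distinct placements yields 3 geometric isomers: NH3 mer, Cl trans; NH3 fac, Cl cis; NH3 mer, Cl cis.
Each arrangement has an internal mirror plane or centre of symmetry, so none is chiral.

3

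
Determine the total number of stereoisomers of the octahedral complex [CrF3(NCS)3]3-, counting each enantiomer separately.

2

In an octahedral complex each vertex has one trans partner and four cis neighbours.
There are 2 geometric isomers: F mer; F fac.
Each arrangement has an internal mirror plane or centre of symmetry, so none is chiral.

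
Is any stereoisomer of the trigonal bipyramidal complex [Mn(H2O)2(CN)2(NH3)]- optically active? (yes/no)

yes

In a trigonal bipyramid the two axial positions differ from the three equatorial ones.
Placing the ligands in turn and identifying arrangements related by rotation or reflection leaves 5 distinct geometric isomers.
One of these lacks any improper symmetry element and so occurs as an enantiomeric pair, giving 5 + 1 = 6 stereoisomers in total.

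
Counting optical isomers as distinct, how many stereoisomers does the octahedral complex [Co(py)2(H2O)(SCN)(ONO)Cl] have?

Systematic enumeration (placing each ligand type in turn and discarding arrangements equivalent by rotation or reflection) gives 9 geometric isomers.
Of these, 6 lack any improper symmetry element and so occur as enantiomeric pairs, giving 9 + 6 = 15 stereoisomers in total.

15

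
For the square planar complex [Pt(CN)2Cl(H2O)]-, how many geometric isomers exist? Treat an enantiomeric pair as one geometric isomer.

There are 2 geometric isomers: CN cis; CN trans.

2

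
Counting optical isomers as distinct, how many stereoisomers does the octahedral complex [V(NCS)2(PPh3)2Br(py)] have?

8

An octahedron has six vertices in three trans pairs; every non-trans pair is cis.
Working through the distinct placements yields 6 geometric isomers: NCS cis, PPh3 cis (3 arrangements, 2 chiral); NCS cis, PPh3 trans; NCS trans, PPh3 cis; NCS trans, PPh3 trans.
Of these, 2 lack any improper symmetry element and so occur as enantiomeric pairs, giving 6 + 2 = 8 stereoisomers in total.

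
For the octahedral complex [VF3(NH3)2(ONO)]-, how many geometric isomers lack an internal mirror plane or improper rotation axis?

In an octahedral complex each vertex has one trans partner and four cis neighbours.
The distinct arrangements are (3 in all): F mer, NH3 cis; F mer, NH3 trans; F fac, NH3 cis.
Each arrangement has an internal mirror plane or centre of symmetry, so none is chiral.

0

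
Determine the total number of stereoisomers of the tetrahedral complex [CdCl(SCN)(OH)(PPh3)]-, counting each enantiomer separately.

In a tetrahedral complex all four positions are equivalent and every pair of ligands is adjacent — there is no cis/trans distinction.
Only one geometric arrangement is possible; it has no improper symmetry element, so it exists as a pair of enantiomers (2 stereoisomers).

2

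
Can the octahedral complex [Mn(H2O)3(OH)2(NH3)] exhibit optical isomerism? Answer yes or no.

The six octahedral sites form three mutually perpendicular trans pairs.
The distinct arrangements are (3 in all): H2O mer, OH trans; H2O mer, OH cis; H2O fac, OH cis.
Each arrangement has an internal mirror plane or centre of symmetry, so none is chiral.

no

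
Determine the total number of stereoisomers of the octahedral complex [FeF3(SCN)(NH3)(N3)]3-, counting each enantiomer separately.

5

An octahedron has six vertices in three trans pairs; every non-trans pair is cis.
The distinct arrangements are (4 in all): F mer (3 arrangements); F fac (chiral).
One of these lacks any improper symmetry element and so occurs as an enantiomeric pair, giving 4 + 1 = 5 stereoisomers in total.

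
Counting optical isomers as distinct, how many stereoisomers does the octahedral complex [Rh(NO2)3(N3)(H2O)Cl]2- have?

5

An octahedron has six vertices in three trans pairs; every non-trans pair is cis.
Systematic placement gives 4 geometric isomers: NO2 mer (3 arrangements); NO2 fac (chiral).
One of these lacks any improper symmetry element and so occurs as an enantiomeric pair, giving 4 + 1 = 5 stereoisomers in total.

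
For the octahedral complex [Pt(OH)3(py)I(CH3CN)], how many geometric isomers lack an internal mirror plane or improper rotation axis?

In an octahedral complex each vertex has one trans partner and four cis neighbours.
The distinct arrangements are (4 in all): OH mer (3 arrangements); OH fac (chiral).
One of these lacks any improper symmetry element and so occurs as an enantiomeric pair, giving 4 + 1 = 5 stereoisomers in total.

1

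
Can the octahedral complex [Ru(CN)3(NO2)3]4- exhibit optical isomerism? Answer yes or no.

An octahedron has six vertices in three trans pairs; every non-trans pair is cis.
The distinct arrangements are (2 in all): CN mer; CN fac.
Each arrangement has an internal mirror plane or centre of symmetry, so none is chiral.

no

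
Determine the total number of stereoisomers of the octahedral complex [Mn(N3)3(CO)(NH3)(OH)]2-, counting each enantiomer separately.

The six octahedral sites form three mutually perpendicular trans pairs.
Systematic placement gives 4 geometric isomers: N3 mer (3 arrangements); N3 fac (chiral).
One of these lacks any improper symmetry element and so occurs as an enantiomeric pair, giving 4 + 1 = 5 stereoisomers in total.

5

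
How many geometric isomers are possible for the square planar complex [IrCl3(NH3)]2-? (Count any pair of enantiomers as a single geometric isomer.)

A square has two trans pairs of vertices; adjacent vertices are cis.
Only one geometric arrangement is possible.

1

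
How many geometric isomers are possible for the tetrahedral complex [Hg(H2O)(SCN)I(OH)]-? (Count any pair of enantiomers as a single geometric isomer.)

All four vertices of a tetrahedron are equivalent and mutually adjacent, so cis/trans isomerism cannot arise.
Only one geometric arrangement is possible; it has no improper symmetry element, so it exists as a pair of enantiomers (2 stereoisomers).

1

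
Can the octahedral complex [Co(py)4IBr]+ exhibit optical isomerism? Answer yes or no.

no

An octahedron has six vertices in three trans pairs; every non-trans pair is cis.
The distinct arrangements are (2 in all): I and Br mutually trans; I and Br mutually cis.
Each arrangement has an internal mirror plane or centre of symmetry, so none is chiral.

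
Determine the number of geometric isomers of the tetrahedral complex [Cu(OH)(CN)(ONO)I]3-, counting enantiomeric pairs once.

1

All four vertices of a tetrahedron are equivalent and mutually adjacent, so cis/trans isomerism cannot arise.
Only one geometric arrangement is possible; it has no improper symmetry element, so it exists as a pair of enantiomers (2 stereoisomers).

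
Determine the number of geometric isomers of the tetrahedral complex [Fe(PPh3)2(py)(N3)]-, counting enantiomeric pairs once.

1

All four vertices of a tetrahedron are equivalent and mutually adjacent, so cis/trans isomerism cannot arise.
Only one geometric arrangement is possible.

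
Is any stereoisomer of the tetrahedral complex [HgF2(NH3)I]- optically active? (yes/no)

Only one geometric arrangement is possible.

no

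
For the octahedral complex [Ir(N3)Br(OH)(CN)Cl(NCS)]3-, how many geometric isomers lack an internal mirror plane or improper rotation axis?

15

An octahedron has six vertices in three trans pairs; every non-trans pair is cis.
Systematic enumeration (placing each ligand type in turn and discarding arrangements equivalent by rotation or reflection) gives 15 geometric isomers.
Of these, 15 lack any improper symmetry element and so occur as enantiomeric pairs, giving 15 + 15 = 30 stereoisomers in total.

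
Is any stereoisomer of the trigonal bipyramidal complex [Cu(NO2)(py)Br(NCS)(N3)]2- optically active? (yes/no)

A trigonal bipyramid has two axial and three equatorial sites, which are chemically inequivalent.
Exhaustive case analysis gives 10 geometric isomers.
Of these, 10 lack any improper symmetry element and so occur as enantiomeric pairs, giving 10 + 10 = 20 stereoisomers in total.

yes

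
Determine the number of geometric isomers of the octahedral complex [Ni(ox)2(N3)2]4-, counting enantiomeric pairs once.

Each ox is bidentate and must span two cis positions.
The distinct arrangements are (2 in all): N3 trans; N3 cis (chiral).

2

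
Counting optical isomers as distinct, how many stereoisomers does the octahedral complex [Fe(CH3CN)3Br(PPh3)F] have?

5

The six octahedral sites form three mutually perpendicular trans pairs.
Working through the distinct placements yields 4 geometric isomers: CH3CN mer (3 arrangements); CH3CN fac (chiral).
One of these lacks any improper symmetry element and so occurs as an enantiomeric pair, giving 4 + 1 = 5 stereoisomers in total.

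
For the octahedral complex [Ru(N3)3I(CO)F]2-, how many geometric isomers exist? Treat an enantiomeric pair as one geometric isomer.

4

There are 4 geometric isomers: N3 mer (3 arrangements); N3 fac (chiral).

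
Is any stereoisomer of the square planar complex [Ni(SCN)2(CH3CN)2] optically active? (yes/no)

A square has two trans pairs of vertices; adjacent vertices are cis.
Working through the distinct placements yields 2 geometric isomers: SCN cis; SCN trans.
Each arrangement has an internal mirror plane or centre of symmetry, so none is chiral.

no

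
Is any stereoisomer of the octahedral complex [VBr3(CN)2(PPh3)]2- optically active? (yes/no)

In an octahedral complex each vertex has one trans partner and four cis neighbours.
Working through the distinct placements yields 3 geometric isomers: Br mer, CN cis; Br mer, CN trans; Br fac, CN cis.
Each arrangement has an internal mirror plane or centre of symmetry, so none is chiral.

no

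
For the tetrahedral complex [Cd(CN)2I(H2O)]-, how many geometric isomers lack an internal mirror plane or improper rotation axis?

0

In a tetrahedral complex all four positions are equivalent and every pair of ligands is adjacent — there is no cis/trans distinction.
Only one geometric arrangement is possible.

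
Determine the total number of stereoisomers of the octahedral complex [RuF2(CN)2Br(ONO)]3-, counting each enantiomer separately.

In an octahedral complex each vertex has one trans partner and four cis neighbours.
Systematic placement gives 6 geometric isomers: F cis, CN cis (3 arrangements, 2 chiral); F trans, CN cis; F cis, CN trans; F trans, CN trans.
Of these, 2 lack any improper symmetry element and so occur as enantiomeric pairs, giving 6 + 2 = 8 stereoisomers in total.

8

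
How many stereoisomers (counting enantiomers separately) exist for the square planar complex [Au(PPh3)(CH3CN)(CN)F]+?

3

In a square planar complex each vertex has one trans partner and two cis neighbours.
There are 3 geometric isomers: (CH3CN/F trans, CN/PPh3 trans); (CH3CN/PPh3 trans, CN/F trans); (CH3CN/CN trans, F/PPh3 trans).
Each arrangement has an internal mirror plane or centre of symmetry, so none is chiral.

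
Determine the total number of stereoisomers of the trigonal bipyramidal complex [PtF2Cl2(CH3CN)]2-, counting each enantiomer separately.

6

In a trigonal bipyramid the two axial positions differ from the three equatorial ones.
Placing the ligands in turn and identifying arrangements related by rotation or reflection leaves 5 distinct geometric isomers.
One of these lacks any improper symmetry element and so occurs as an enantiomeric pair, giving 5 + 1 = 6 stereoisomers in total.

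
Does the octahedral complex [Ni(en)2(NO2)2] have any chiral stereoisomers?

An octahedron has six vertices in three trans pairs; every non-trans pair is cis.
Each en is bidentate and must span two cis positions.
Systematic placement gives 2 geometric isomers: NO2 trans; NO2 cis (chiral).
One of these lacks any improper symmetry element and so occurs as an enantiomeric pair, giving 2 + 1 = 3 stereoisomers in total.

yes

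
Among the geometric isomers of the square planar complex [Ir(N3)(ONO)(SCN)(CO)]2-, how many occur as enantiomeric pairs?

In a square planar complex each vertex has one trans partner and two cis neighbours.
There are 3 geometric isomers: (CO/ONO trans, N3/SCN trans); (CO/SCN trans, N3/ONO trans); (CO/N3 trans, ONO/SCN trans).
Each arrangement has an internal mirror plane or centre of symmetry, so none is chiral.

0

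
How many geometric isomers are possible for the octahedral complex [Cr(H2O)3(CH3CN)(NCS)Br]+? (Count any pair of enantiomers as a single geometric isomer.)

An octahedron has six vertices in three trans pairs; every non-trans pair is cis.
Systematic placement gives 4 geometric isomers: H2O mer (3 arrangements); H2O fac (chiral).

4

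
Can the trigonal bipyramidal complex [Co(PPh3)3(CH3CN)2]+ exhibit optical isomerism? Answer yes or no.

no

The distinct arrangements are (3 in all): CH3CN both axial; CH3CN one axial, one equatorial; CH3CN both equatorial.
Each arrangement has an internal mirror plane or centre of symmetry, so none is chiral.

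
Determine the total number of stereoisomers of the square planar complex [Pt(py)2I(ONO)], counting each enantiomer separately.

A square has two trans pairs of vertices; adjacent vertices are cis.
Working through the distinct placements yields 2 geometric isomers: py cis; py trans.
Each arrangement has an internal mirror plane or centre of symmetry, so none is chiral.

2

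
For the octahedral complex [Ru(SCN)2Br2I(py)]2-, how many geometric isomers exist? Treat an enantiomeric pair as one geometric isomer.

6

Working through the distinct placements yields 6 geometric isomers: SCN cis, Br trans; SCN trans, Br trans; SCN cis, Br cis (3 arrangements, 2 chiral); SCN trans, Br cis.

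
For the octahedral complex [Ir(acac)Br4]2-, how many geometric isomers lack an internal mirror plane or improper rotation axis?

0

An octahedron has six vertices in three trans pairs; every non-trans pair is cis.
Each acac is bidentate and must span two cis positions.
Only one geometric arrangement is possible.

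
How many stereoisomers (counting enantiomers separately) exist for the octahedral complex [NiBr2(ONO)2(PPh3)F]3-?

8

Working through the distinct placements yields 6 geometric isomers: Br trans, ONO cis; Br trans, ONO trans; Br cis, ONO cis (3 arrangements, 2 chiral); Br cis, ONO trans.
Of these, 2 lack any improper symmetry element and so occur as enantiomeric pairs, giving 6 + 2 = 8 stereoisomers in total.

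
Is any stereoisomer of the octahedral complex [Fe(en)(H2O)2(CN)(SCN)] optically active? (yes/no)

An octahedron has six vertices in three trans pairs; every non-trans pair is cis.
Each en is bidentate and must span two cis positions.
Working through the distinct placements yields 4 geometric isomers: H2O cis (3 arrangements, 2 chiral); H2O trans.
Of these, 2 lack any improper symmetry element and so occur as enantiomeric pairs, giving 4 + 2 = 6 stereoisomers in total.

yes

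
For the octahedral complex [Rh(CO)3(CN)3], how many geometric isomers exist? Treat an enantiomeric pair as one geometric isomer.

An octahedron has six vertices in three trans pairs; every non-trans pair is cis.
Working through the distinct placements yields 2 geometric isomers: CO mer; CO fac.

2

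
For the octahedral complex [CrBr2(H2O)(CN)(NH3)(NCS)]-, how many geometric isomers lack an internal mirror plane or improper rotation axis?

6

Placing the ligands in turn and identifying arrangements related by rotation or reflection leaves 9 distinct geometric isomers.
Of these, 6 lack any improper symmetry element and so occur as enantiomeric pairs, giving 9 + 6 = 15 stereoisomers in total.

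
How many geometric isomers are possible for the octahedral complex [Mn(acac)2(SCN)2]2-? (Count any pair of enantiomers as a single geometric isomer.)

2

Each acac is bidentate and must span two cis positions.
Working through the distinct placements yields 2 geometric isomers: SCN trans; SCN cis (chiral).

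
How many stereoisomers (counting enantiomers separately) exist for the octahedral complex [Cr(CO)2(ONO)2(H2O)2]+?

An octahedron has six vertices in three trans pairs; every non-trans pair is cis.
Working through the distinct placements yields 5 geometric isomers: CO trans, ONO trans, H2O trans; CO trans, ONO cis, H2O cis; CO cis, ONO trans, H2O cis; CO cis, ONO cis, H2O cis (chiral); CO cis, ONO cis, H2O trans.
One of these lacks any improper symmetry element and so occurs as an enantiomeric pair, giving 5 + 1 = 6 stereoisomers in total.

6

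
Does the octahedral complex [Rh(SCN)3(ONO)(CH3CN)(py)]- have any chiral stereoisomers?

The six octahedral sites form three mutually perpendicular trans pairs.
Working through the distinct placements yields 4 geometric isomers: SCN mer (3 arrangements); SCN fac (chiral).
One of these lacks any improper symmetry element and so occurs as an enantiomeric pair, giving 4 + 1 = 5 stereoisomers in total.

yes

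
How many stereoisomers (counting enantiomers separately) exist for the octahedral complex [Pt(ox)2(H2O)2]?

3

In an octahedral complex each vertex has one trans partner and four cis neighbours.
Each ox is bidentate and must span two cis positions.
There are 2 geometric isomers: H2O trans; H2O cis (chiral).
One of these lacks any improper symmetry element and so occurs as an enantiomeric pair, giving 2 + 1 = 3 stereoisomers in total.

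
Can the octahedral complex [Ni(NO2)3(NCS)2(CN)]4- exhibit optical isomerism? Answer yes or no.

In an octahedral complex each vertex has one trans partner and four cis neighbours.
There are 3 geometric isomers: NO2 mer, NCS cis; NO2 mer, NCS trans; NO2 fac, NCS cis.
Each arrangement has an internal mirror plane or centre of symmetry, so none is chiral.

no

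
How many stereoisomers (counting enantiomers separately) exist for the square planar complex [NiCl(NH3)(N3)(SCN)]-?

3

A square has two trans pairs of vertices; adjacent vertices are cis.
Systematic placement gives 3 geometric isomers: (Cl/NH3 trans, N3/SCN trans); (Cl/SCN trans, N3/NH3 trans); (Cl/N3 trans, NH3/SCN trans).
Each arrangement has an internal mirror plane or centre of symmetry, so none is chiral.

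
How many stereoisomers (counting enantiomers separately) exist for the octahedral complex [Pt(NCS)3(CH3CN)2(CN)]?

3

The six octahedral sites form three mutually perpendicular trans pairs.
Working through the distinct placements yields 3 geometric isomers: NCS mer, CH3CN trans; NCS mer, CH3CN cis; NCS fac, CH3CN cis.
Each arrangement has an internal mirror plane or centre of symmetry, so none is chiral.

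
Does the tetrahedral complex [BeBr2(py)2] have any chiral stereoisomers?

no

In a tetrahedral complex all four positions are equivalent and every pair of ligands is adjacent — there is no cis/trans distinction.
Only one geometric arrangement is possible.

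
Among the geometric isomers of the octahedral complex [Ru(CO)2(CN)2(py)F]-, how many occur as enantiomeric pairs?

The six octahedral sites form three mutually perpendicular trans pairs.
Working through the distinct placements yields 6 geometric isomers: CO trans, CN trans; CO cis, CN trans; CO cis, CN cis (3 arrangements, 2 chiral); CO trans, CN cis.
Of these, 2 lack any improper symmetry element and so occur as enantiomeric pairs, giving 6 + 2 = 8 stereoisomers in total.

2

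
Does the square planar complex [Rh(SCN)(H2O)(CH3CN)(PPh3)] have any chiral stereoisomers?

A square has two trans pairs of vertices; adjacent vertices are cis.
Systematic placement gives 3 geometric isomers: (CH3CN/PPh3 trans, H2O/SCN trans); (CH3CN/SCN trans, H2O/PPh3 trans); (CH3CN/H2O trans, PPh3/SCN trans).
Each arrangement has an internal mirror plane or centre of symmetry, so none is chiral.

no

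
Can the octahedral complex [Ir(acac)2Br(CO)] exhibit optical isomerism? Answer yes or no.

yes

The six octahedral sites form three mutually perpendicular trans pairs.
Each acac is bidentate and must span two cis positions.
The distinct arrangements are (2 in all): Br and CO mutually trans; Br and CO mutually cis (chiral).
One of these lacks any improper symmetry element and so occurs as an enantiomeric pair, giving 2 + 1 = 3 stereoisomers in total.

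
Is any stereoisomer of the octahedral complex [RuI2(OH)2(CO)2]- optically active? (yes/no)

yes

An octahedron has six vertices in three trans pairs; every non-trans pair is cis.
There are 5 geometric isomers: I trans, OH trans, CO trans; I cis, OH cis, CO trans; I cis, OH trans, CO cis; I cis, OH cis, CO cis (chiral); I trans, OH cis, CO cis.
One of these lacks any improper symmetry element and so occurs as an enantiomeric pair, giving 5 + 1 = 6 stereoisomers in total.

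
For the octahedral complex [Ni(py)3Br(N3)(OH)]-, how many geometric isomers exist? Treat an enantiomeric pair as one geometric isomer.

4

The six octahedral sites form three mutually perpendicular trans pairs.
The distinct arrangements are (4 in all): py mer (3 arrangements); py fac (chiral).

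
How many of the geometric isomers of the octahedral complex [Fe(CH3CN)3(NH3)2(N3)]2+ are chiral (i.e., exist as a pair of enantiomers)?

0

An octahedron has six vertices in three trans pairs; every non-trans pair is cis.
There are 3 geometric isomers: CH3CN mer, NH3 trans; CH3CN mer, NH3 cis; CH3CN fac, NH3 cis.
Each arrangement has an internal mirror plane or centre of symmetry, so none is chiral.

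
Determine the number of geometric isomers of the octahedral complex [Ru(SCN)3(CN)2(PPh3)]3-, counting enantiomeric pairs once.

3

There are 3 geometric isomers: SCN mer, CN trans; SCN mer, CN cis; SCN fac, CN cis.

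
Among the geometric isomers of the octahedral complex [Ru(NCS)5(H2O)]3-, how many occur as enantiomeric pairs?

0

An octahedron has six vertices in three trans pairs; every non-trans pair is cis.
Only one geometric arrangement is possible.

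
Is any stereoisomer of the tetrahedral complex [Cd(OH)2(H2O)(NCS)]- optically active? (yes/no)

no

In a tetrahedral complex all four positions are equivalent and every pair of ligands is adjacent — there is no cis/trans distinction.
Only one geometric arrangement is possible.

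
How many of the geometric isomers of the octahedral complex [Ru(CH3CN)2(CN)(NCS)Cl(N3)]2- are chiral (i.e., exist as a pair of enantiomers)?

Placing the ligands in turn and identifying arrangements related by rotation or reflection leaves 9 distinct geometric isomers.
Of these, 6 lack any improper symmetry element and so occur as enantiomeric pairs, giving 9 + 6 = 15 stereoisomers in total.

6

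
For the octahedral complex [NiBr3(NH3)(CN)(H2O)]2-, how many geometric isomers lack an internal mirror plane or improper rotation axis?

An octahedron has six vertices in three trans pairs; every non-trans pair is cis.
There are 4 geometric isomers: Br mer (3 arrangements); Br fac (chiral).
One of these lacks any improper symmetry element and so occurs as an enantiomeric pair, giving 4 + 1 = 5 stereoisomers in total.

1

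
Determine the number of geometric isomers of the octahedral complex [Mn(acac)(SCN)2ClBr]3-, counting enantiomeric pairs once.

In an octahedral complex each vertex has one trans partner and four cis neighbours.
Each acac is bidentate and must span two cis positions.
Systematic placement gives 4 geometric isomers: SCN cis (3 arrangements, 2 chiral); SCN trans.

4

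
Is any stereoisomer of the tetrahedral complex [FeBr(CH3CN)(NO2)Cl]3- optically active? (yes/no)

In a tetrahedral complex all four positions are equivalent and every pair of ligands is adjacent — there is no cis/trans distinction.
Only one geometric arrangement is possible; it has no improper symmetry element, so it exists as a pair of enantiomers (2 stereoisomers).

yes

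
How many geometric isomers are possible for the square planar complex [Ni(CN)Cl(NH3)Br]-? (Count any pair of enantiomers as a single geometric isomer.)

In a square planar complex each vertex has one trans partner and two cis neighbours.
The distinct arrangements are (3 in all): (Br/Cl trans, CN/NH3 trans); (Br/NH3 trans, CN/Cl trans); (Br/CN trans, Cl/NH3 trans).

3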